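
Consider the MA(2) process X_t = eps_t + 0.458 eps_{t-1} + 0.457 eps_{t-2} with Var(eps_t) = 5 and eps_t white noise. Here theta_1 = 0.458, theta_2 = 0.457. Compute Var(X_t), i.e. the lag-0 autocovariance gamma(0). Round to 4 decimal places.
\gamma(0) = 7.0931

For an MA(q) process X_t = eps_t + sum_i theta_i eps_{t-i} with
Var(eps_t) = sigma^2, the variance is
  gamma(0) = sigma^2 * (1 + sum_i theta_i^2).
  sum_i theta_i^2 = (0.458)^2 + (0.457)^2 = 0.209764 + 0.208849 = 0.418613.
  gamma(0) = 5 * (1 + 0.418613) = 5 * 1.418613 = 7.093065, which rounds to 7.0931.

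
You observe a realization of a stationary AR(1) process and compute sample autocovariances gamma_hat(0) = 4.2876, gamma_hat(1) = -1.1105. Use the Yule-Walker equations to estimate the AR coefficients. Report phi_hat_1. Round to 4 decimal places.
\hat\phi_{1} = -0.2590

The Yule-Walker equations for an AR(p) process read, in matrix form,
  Gamma_p phi = r_p,   with   (Gamma_p)_{ij} = gamma(|i - j|),
                       (r_p)_i = gamma(i),   i,j = 1..p.
Substitute the sample gammas (Toeplitz matrix and right-hand side of size 1):
  Gamma_p = [[4.2876]]
  r_p     = [-1.1105]
With p = 1 this is the single equation gamma(0) phi_1 = gamma(1):
  phi_hat_1 = gamma(1) / gamma(0) = -1.1105 / 4.2876 = -0.2590.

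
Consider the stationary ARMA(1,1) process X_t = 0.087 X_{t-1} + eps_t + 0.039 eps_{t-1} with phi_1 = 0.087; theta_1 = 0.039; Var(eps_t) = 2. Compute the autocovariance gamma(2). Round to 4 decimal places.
\gamma(2) = 0.0222

Multiply the model equation by X_{t-k} and take expectations. With theta_0 = psi_0 = 1 and psi_j the MA(infinity) weights, this gives
  gamma(k) - sum_i phi_i gamma(k-i) = c_k,
  c_k = sigma^2 * sum_{j=k..q} theta_j psi_{j-k}   (c_k = 0 for k > q),
using gamma(-m) = gamma(m).
psi-weights needed (psi_j = theta_j + sum_i phi_i psi_{j-i}):
  psi_1 = theta_1 + phi_1 = 0.039 + (0.087) = 0.126
Right-hand sides:
  c_0 = sigma^2 (1 + theta_1 psi_1) = 2 * (1 + (0.039)(0.126)) = 2 * 1.004914 = 2.009828
  c_1 = sigma^2 theta_1 = 2 * (0.039) = 0.078
  c_2 = 0
Equations for k = 0 and k = 1 (AR order 1):
  gamma(0) = phi_1 gamma(1) + c_0
  gamma(1) = phi_1 gamma(0) + c_1
Substituting the second into the first: gamma(0) (1 - phi_1^2) = c_0 + phi_1 c_1, so
  gamma(0) = (c_0 + phi_1 c_1) / (1 - phi_1^2) = (2.009828 + (0.087)(0.078)) / (1 - (0.087)^2) = 2.016614 / 0.992431 = 2.031994.
  gamma(1) = phi_1 gamma(0) + c_1 = (0.087)(2.031994) + (0.078) = 0.254783.
For k = 2 (> q): gamma(2) = phi_1 gamma(1) = (0.087)(0.254783) = 0.022166.
Therefore gamma(2) = 0.0222 (to 4 decimal places).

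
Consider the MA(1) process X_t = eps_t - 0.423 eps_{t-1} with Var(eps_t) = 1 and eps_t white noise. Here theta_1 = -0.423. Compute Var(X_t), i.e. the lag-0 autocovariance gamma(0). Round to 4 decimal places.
\gamma(0) = 1.1789

For an MA(q) process X_t = eps_t + sum_i theta_i eps_{t-i} with
Var(eps_t) = sigma^2, the variance is
  gamma(0) = sigma^2 * (1 + sum_i theta_i^2).
  sum_i theta_i^2 = (-0.423)^2 = 0.178929.
  gamma(0) = 1 * (1 + 0.178929) = 1 * 1.178929 = 1.178929, which rounds to 1.1789.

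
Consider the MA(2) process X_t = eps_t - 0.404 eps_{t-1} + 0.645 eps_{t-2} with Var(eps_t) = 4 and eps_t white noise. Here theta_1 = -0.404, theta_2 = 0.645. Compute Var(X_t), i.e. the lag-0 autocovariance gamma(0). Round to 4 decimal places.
\gamma(0) = 6.3170

For an MA(q) process X_t = eps_t + sum_i theta_i eps_{t-i} with
Var(eps_t) = sigma^2, the variance is
  gamma(0) = sigma^2 * (1 + sum_i theta_i^2).
  sum_i theta_i^2 = (-0.404)^2 + (0.645)^2 = 0.163216 + 0.416025 = 0.579241.
  gamma(0) = 4 * (1 + 0.579241) = 4 * 1.579241 = 6.316964, which rounds to 6.3170.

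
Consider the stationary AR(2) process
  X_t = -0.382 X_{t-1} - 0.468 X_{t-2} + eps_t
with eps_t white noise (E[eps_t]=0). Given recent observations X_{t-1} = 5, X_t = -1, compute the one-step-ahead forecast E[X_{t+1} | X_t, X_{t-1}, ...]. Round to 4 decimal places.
E[X_{t+1} \mid \mathcal F_t] = -1.9580

For an AR(p) model X_t = c + sum_i phi_i X_{t-i} + eps_t, the
one-step-ahead conditional mean is
  E[X_{t+1} | X_t, ...] = c + sum_i phi_i X_{t+1-i}.
Substitute known values:
  E[X_{t+1} | ...] = (-0.382) * (-1) + (-0.468) * (5)
                   = -1.9580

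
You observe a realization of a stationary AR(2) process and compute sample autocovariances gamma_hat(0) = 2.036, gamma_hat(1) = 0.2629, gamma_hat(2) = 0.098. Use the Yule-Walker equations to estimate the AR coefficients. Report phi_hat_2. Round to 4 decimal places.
\hat\phi_{2} = 0.0320

The Yule-Walker equations for an AR(p) process read, in matrix form,
  Gamma_p phi = r_p,   with   (Gamma_p)_{ij} = gamma(|i - j|),
                       (r_p)_i = gamma(i),   i,j = 1..p.
Substitute the sample gammas (Toeplitz matrix and right-hand side of size 2):
  Gamma_p = [[2.036, 0.2629], [0.2629, 2.036]]
  r_p     = [0.2629, 0.098]
Written out:
  2.036 phi_1 + 0.2629 phi_2 = 0.2629
  0.2629 phi_1 + 2.036 phi_2 = 0.098
Solve by Cramer's rule:
  det = gamma(0)^2 - gamma(1)^2 = (2.036)^2 - (0.2629)^2 = 4.145296 - 0.06911641 = 4.07617959
  phi_hat_1 = [gamma(1) gamma(0) - gamma(1) gamma(2)] / det = [(0.2629)(2.036) - (0.2629)(0.098)] / 4.07617959 = 0.5095002 / 4.07617959 = 0.125
  phi_hat_2 = [gamma(0) gamma(2) - gamma(1)^2] / det = [(2.036)(0.098) - (0.2629)^2] / 4.07617959 = 0.13041159 / 4.07617959 = 0.032
So phi_hat = [0.1250, 0.0320].
Therefore phi_hat_2 = 0.0320.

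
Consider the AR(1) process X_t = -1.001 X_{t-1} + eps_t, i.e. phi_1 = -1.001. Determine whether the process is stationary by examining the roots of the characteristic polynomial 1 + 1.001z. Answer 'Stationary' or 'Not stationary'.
\text{Not stationary}

The AR(p) characteristic polynomial is P(z) = 1 + 1.001z.
Stationarity requires all roots to lie outside the unit circle, i.e. |z| > 1 for every root.
This is linear in z: 1 + (1.001) z = 0  =>  z = -1/(1.001) = -0.999001,  |z| = 0.999001.
Moduli of all roots: 0.9990.
All moduli strictly greater than 1? No.
Verdict: Not stationary.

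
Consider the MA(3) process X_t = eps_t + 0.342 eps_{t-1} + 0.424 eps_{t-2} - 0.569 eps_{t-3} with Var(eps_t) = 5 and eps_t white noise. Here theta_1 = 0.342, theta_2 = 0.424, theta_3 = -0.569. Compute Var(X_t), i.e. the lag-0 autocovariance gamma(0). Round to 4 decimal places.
\gamma(0) = 8.1025

For an MA(q) process X_t = eps_t + sum_i theta_i eps_{t-i} with
Var(eps_t) = sigma^2, the variance is
  gamma(0) = sigma^2 * (1 + sum_i theta_i^2).
  sum_i theta_i^2 = (0.342)^2 + (0.424)^2 + (-0.569)^2 = 0.116964 + 0.179776 + 0.323761 = 0.620501.
  gamma(0) = 5 * (1 + 0.620501) = 5 * 1.620501 = 8.102505, which rounds to 8.1025.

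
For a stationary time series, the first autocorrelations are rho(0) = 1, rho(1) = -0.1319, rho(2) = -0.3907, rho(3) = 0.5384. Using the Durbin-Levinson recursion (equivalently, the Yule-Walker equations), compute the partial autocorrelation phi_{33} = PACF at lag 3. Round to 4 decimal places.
\phi_{33} = 0.5051

The PACF at lag k is phi_{kk}, the last component of the solution
to the Yule-Walker system G_k phi = r_k where
  (G_k)_{ij} = rho(|i - j|), (r_k)_i = rho(i), i,j = 1..k.
Equivalently, Durbin-Levinson gives phi_{kk} iteratively:
  phi_{11} = rho(1)
  phi_{kk} = [rho(k) - sum_{j=1..k-1} phi_{k-1,j} rho(k-j)]
            / [1 - sum_{j=1..k-1} phi_{k-1,j} rho(j)],
  phi_{k,j} = phi_{k-1,j} - phi_{kk} phi_{k-1,k-j},  j = 1..k-1.
Step k = 1:
  phi_11 = rho(1) = -0.1319.
Step k = 2:
  phi_22 = [rho(2) - phi_11 rho(1)] / [1 - phi_11 rho(1)] = [-0.3907 - (-0.1319)(-0.1319)] / [1 - (-0.1319)(-0.1319)]
         = -0.40809761 / 0.98260239 = -0.415323.
  Update: phi_21 = phi_11 - phi_22 phi_11 = -0.1319 - (-0.415323)(-0.1319) = -0.186681.
Step k = 3:
  phi_33 = [rho(3) - phi_21 rho(2) - phi_22 rho(1)] / [1 - phi_21 rho(1) - phi_22 rho(2)]
    numerator   = 0.5384 - (-0.186681)(-0.3907) - (-0.415323)(-0.1319) = 0.41068254
    denominator = 1 - (-0.186681)(-0.1319) - (-0.415323)(-0.3907) = 0.81310997
  phi_33 = 0.41068254 / 0.81310997 = 0.5051.
Therefore phi_{33} = 0.5051.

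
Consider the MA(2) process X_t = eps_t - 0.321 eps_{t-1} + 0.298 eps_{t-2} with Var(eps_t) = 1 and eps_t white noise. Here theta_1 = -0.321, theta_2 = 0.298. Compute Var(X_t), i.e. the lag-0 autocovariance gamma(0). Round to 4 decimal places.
\gamma(0) = 1.1918

For an MA(q) process X_t = eps_t + sum_i theta_i eps_{t-i} with
Var(eps_t) = sigma^2, the variance is
  gamma(0) = sigma^2 * (1 + sum_i theta_i^2).
  sum_i theta_i^2 = (-0.321)^2 + (0.298)^2 = 0.103041 + 0.088804 = 0.191845.
  gamma(0) = 1 * (1 + 0.191845) = 1 * 1.191845 = 1.191845, which rounds to 1.1918.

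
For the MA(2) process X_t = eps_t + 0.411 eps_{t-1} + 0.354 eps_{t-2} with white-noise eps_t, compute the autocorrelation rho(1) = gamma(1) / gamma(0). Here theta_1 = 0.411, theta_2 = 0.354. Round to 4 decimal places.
\rho(1) = 0.4300

For an MA(q) process with theta_0 = 1, the autocovariance is
  gamma(k) = sigma^2 * sum_{i=0..q-k} theta_i * theta_{i+k},
and rho(k) = gamma(k) / gamma(0). Sigma^2 cancels.
  numerator   = (1)*(0.411) + (0.411)*(0.354) = 0.556494.
  denominator = (1)^2 + (0.411)^2 + (0.354)^2 = 1.294237.
  rho(1) = 0.556494 / 1.294237 = 0.4300.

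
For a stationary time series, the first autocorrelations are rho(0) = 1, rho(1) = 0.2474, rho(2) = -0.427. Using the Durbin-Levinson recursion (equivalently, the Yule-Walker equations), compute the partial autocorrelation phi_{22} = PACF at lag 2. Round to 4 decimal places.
\phi_{22} = -0.5200

The PACF at lag k is phi_{kk}, the last component of the solution
to the Yule-Walker system G_k phi = r_k where
  (G_k)_{ij} = rho(|i - j|), (r_k)_i = rho(i), i,j = 1..k.
Equivalently, Durbin-Levinson gives phi_{kk} iteratively:
  phi_{11} = rho(1)
  phi_{kk} = [rho(k) - sum_{j=1..k-1} phi_{k-1,j} rho(k-j)]
            / [1 - sum_{j=1..k-1} phi_{k-1,j} rho(j)],
  phi_{k,j} = phi_{k-1,j} - phi_{kk} phi_{k-1,k-j},  j = 1..k-1.
Step k = 1:
  phi_11 = rho(1) = 0.2474.
Step k = 2:
  phi_22 = [rho(2) - phi_11 rho(1)] / [1 - phi_11 rho(1)] = [-0.427 - (0.2474)(0.2474)] / [1 - (0.2474)(0.2474)]
         = -0.48820676 / 0.93879324 = -0.52.
Therefore phi_{22} = -0.5200.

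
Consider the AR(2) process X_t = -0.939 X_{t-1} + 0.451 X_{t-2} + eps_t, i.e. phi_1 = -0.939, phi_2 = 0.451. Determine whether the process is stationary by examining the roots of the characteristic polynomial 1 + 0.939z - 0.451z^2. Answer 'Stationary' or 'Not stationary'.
\text{Not stationary}

The AR(p) characteristic polynomial is P(z) = 1 + 0.939z - 0.451z^2.
Stationarity requires all roots to lie outside the unit circle, i.e. |z| > 1 for every root.
Set 1 + (0.939) z + (-0.451) z^2 = 0, i.e. a z^2 + b z + c = 0 with a = -0.451, b = 0.939, c = 1.
Discriminant D = b^2 - 4ac = (0.939)^2 - 4*(-0.451)*1 = 0.881721 - (-1.804) = 2.685721.
D >= 0, so the roots are real: z = (-b +/- sqrt(D)) / (2a) = (-0.939 +/- 1.638817) / (-0.902).
  z_1 = (-0.939 + 1.638817) / (-0.902) = -0.7759,   |z_1| = 0.7759.
  z_2 = (-0.939 - 1.638817) / (-0.902) = 2.8579,   |z_2| = 2.8579.
Moduli of all roots: 0.7759, 2.8579.
All moduli strictly greater than 1? No.
Verdict: Not stationary.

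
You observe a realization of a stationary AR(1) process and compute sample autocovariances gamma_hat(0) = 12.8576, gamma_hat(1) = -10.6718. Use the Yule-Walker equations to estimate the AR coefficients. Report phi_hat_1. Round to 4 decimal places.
\hat\phi_{1} = -0.8300

The Yule-Walker equations for an AR(p) process read, in matrix form,
  Gamma_p phi = r_p,   with   (Gamma_p)_{ij} = gamma(|i - j|),
                       (r_p)_i = gamma(i),   i,j = 1..p.
Substitute the sample gammas (Toeplitz matrix and right-hand side of size 1):
  Gamma_p = [[12.8576]]
  r_p     = [-10.6718]
With p = 1 this is the single equation gamma(0) phi_1 = gamma(1):
  phi_hat_1 = gamma(1) / gamma(0) = -10.6718 / 12.8576 = -0.8300.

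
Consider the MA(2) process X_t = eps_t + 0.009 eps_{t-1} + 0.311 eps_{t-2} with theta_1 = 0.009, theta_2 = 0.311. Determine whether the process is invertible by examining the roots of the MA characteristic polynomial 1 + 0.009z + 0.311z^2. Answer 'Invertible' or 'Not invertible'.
\text{Invertible}

The MA(q) characteristic polynomial is P(z) = 1 + 0.009z + 0.311z^2.
Invertibility requires all roots to lie outside the unit circle, i.e. |z| > 1 for every root.
Set 1 + (0.009) z + (0.311) z^2 = 0, i.e. a z^2 + b z + c = 0 with a = 0.311, b = 0.009, c = 1.
Discriminant D = b^2 - 4ac = (0.009)^2 - 4*(0.311)*1 = 0.000081 - (1.244) = -1.243919.
D < 0, so the roots are the complex-conjugate pair z = (-b +/- i sqrt(-D)) / (2a) = -0.0145 +/- 1.7931i.
For a conjugate pair |z|^2 = z * conj(z) = (product of roots) = c/a = 1/(0.311) = 3.215434, so |z| = sqrt(3.215434) = 1.7932 for both roots.
Moduli of all roots: 1.7932, 1.7932.
All moduli strictly greater than 1? Yes.
Verdict: Invertible.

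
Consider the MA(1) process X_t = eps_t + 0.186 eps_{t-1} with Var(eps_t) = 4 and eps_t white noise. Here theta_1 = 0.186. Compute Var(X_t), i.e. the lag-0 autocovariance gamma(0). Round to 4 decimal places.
\gamma(0) = 4.1384

For an MA(q) process X_t = eps_t + sum_i theta_i eps_{t-i} with
Var(eps_t) = sigma^2, the variance is
  gamma(0) = sigma^2 * (1 + sum_i theta_i^2).
  sum_i theta_i^2 = (0.186)^2 = 0.034596.
  gamma(0) = 4 * (1 + 0.034596) = 4 * 1.034596 = 4.138384, which rounds to 4.1384.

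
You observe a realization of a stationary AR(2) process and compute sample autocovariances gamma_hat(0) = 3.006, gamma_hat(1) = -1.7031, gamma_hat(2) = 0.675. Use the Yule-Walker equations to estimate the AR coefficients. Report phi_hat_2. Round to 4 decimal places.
\hat\phi_{2} = -0.1420

The Yule-Walker equations for an AR(p) process read, in matrix form,
  Gamma_p phi = r_p,   with   (Gamma_p)_{ij} = gamma(|i - j|),
                       (r_p)_i = gamma(i),   i,j = 1..p.
Substitute the sample gammas (Toeplitz matrix and right-hand side of size 2):
  Gamma_p = [[3.006, -1.7031], [-1.7031, 3.006]]
  r_p     = [-1.7031, 0.675]
Written out:
  3.006 phi_1 - 1.7031 phi_2 = -1.7031
  -1.7031 phi_1 + 3.006 phi_2 = 0.675
Solve by Cramer's rule:
  det = gamma(0)^2 - gamma(1)^2 = (3.006)^2 - (-1.7031)^2 = 9.036036 - 2.90054961 = 6.13548639
  phi_hat_1 = [gamma(1) gamma(0) - gamma(1) gamma(2)] / det = [(-1.7031)(3.006) - (-1.7031)(0.675)] / 6.13548639 = -3.9699261 / 6.13548639 = -0.647
  phi_hat_2 = [gamma(0) gamma(2) - gamma(1)^2] / det = [(3.006)(0.675) - (-1.7031)^2] / 6.13548639 = -0.87149961 / 6.13548639 = -0.142
So phi_hat = [-0.6470, -0.1420].
Therefore phi_hat_2 = -0.1420.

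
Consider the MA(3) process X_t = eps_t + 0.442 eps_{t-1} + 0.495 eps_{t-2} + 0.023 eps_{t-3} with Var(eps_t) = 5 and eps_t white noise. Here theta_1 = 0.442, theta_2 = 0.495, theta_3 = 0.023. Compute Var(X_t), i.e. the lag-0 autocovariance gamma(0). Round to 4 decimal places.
\gamma(0) = 7.2046

For an MA(q) process X_t = eps_t + sum_i theta_i eps_{t-i} with
Var(eps_t) = sigma^2, the variance is
  gamma(0) = sigma^2 * (1 + sum_i theta_i^2).
  sum_i theta_i^2 = (0.442)^2 + (0.495)^2 + (0.023)^2 = 0.195364 + 0.245025 + 0.000529 = 0.440918.
  gamma(0) = 5 * (1 + 0.440918) = 5 * 1.440918 = 7.20459, which rounds to 7.2046.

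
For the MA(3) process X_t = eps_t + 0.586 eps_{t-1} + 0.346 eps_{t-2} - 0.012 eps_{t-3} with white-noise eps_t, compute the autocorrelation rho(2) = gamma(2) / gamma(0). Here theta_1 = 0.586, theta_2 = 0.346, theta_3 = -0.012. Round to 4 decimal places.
\rho(2) = 0.2317

For an MA(q) process with theta_0 = 1, the autocovariance is
  gamma(k) = sigma^2 * sum_{i=0..q-k} theta_i * theta_{i+k},
and rho(k) = gamma(k) / gamma(0). Sigma^2 cancels.
  numerator   = (1)*(0.346) + (0.586)*(-0.012) = 0.338968.
  denominator = (1)^2 + (0.586)^2 + (0.346)^2 + (-0.012)^2 = 1.463256.
  rho(2) = 0.338968 / 1.463256 = 0.2317.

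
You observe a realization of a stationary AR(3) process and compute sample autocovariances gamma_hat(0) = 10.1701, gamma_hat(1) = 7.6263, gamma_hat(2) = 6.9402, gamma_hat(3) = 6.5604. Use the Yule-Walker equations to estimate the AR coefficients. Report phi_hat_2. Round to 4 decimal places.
\hat\phi_{2} = 0.1830

The Yule-Walker equations for an AR(p) process read, in matrix form,
  Gamma_p phi = r_p,   with   (Gamma_p)_{ij} = gamma(|i - j|),
                       (r_p)_i = gamma(i),   i,j = 1..p.
Substitute the sample gammas (Toeplitz matrix and right-hand side of size 3):
  Gamma_p = [[10.1701, 7.6263, 6.9402], [7.6263, 10.1701, 7.6263], [6.9402, 7.6263, 10.1701]]
  r_p     = [7.6263, 6.9402, 6.5604]
Written out (R1..R3):
  (R1) 10.1701 phi_1 + 7.6263 phi_2 + 6.9402 phi_3 = 7.6263
  (R2) 7.6263 phi_1 + 10.1701 phi_2 + 7.6263 phi_3 = 6.9402
  (R3) 6.9402 phi_1 + 7.6263 phi_2 + 10.1701 phi_3 = 6.5604
Gaussian elimination:
  R2 <- R2 - (7.6263/10.1701) R1 = R2 - (0.749875) R1:  4.451331 phi_2 + 2.42202 phi_3 = 1.221431
  R3 <- R3 - (6.9402/10.1701) R1 = R3 - (0.682412) R1:  2.42202 phi_2 + 5.434023 phi_3 = 1.35612
  R3 <- R3 - (2.42202/4.451331) R2 = R3 - (0.544111) R2:  4.116174 phi_3 = 0.691525
Back-substitution:
  phi_hat_3 = 0.691525 / 4.116174 = 0.168002
  phi_hat_2 = (1.221431 - (2.42202)(0.168002)) / 4.451331 = 0.182985
  phi_hat_1 = (7.6263 - (7.6263)(0.182985) - (6.9402)(0.168002)) / 10.1701 = 0.498012
So phi_hat = [0.4980, 0.1830, 0.1680].
Therefore phi_hat_2 = 0.1830.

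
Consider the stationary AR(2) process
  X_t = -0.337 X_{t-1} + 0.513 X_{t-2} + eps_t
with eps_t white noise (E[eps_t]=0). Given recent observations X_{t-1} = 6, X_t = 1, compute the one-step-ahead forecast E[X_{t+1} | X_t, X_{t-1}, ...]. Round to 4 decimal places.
E[X_{t+1} \mid \mathcal F_t] = 2.7410

For an AR(p) model X_t = c + sum_i phi_i X_{t-i} + eps_t, the
one-step-ahead conditional mean is
  E[X_{t+1} | X_t, ...] = c + sum_i phi_i X_{t+1-i}.
Substitute known values:
  E[X_{t+1} | ...] = (-0.337) * (1) + (0.513) * (6)
                   = 2.7410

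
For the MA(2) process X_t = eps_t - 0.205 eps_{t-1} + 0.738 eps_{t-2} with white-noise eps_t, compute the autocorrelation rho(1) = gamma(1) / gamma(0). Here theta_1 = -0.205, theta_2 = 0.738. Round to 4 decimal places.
\rho(1) = -0.2246

For an MA(q) process with theta_0 = 1, the autocovariance is
  gamma(k) = sigma^2 * sum_{i=0..q-k} theta_i * theta_{i+k},
and rho(k) = gamma(k) / gamma(0). Sigma^2 cancels.
  numerator   = (1)*(-0.205) + (-0.205)*(0.738) = -0.35629.
  denominator = (1)^2 + (-0.205)^2 + (0.738)^2 = 1.586669.
  rho(1) = -0.35629 / 1.586669 = -0.2246.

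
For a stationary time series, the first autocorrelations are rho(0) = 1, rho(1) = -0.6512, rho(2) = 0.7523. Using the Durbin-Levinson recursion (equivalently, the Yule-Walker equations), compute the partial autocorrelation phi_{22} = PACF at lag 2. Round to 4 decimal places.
\phi_{22} = 0.5699

The PACF at lag k is phi_{kk}, the last component of the solution
to the Yule-Walker system G_k phi = r_k where
  (G_k)_{ij} = rho(|i - j|), (r_k)_i = rho(i), i,j = 1..k.
Equivalently, Durbin-Levinson gives phi_{kk} iteratively:
  phi_{11} = rho(1)
  phi_{kk} = [rho(k) - sum_{j=1..k-1} phi_{k-1,j} rho(k-j)]
            / [1 - sum_{j=1..k-1} phi_{k-1,j} rho(j)],
  phi_{k,j} = phi_{k-1,j} - phi_{kk} phi_{k-1,k-j},  j = 1..k-1.
Step k = 1:
  phi_11 = rho(1) = -0.6512.
Step k = 2:
  phi_22 = [rho(2) - phi_11 rho(1)] / [1 - phi_11 rho(1)] = [0.7523 - (-0.6512)(-0.6512)] / [1 - (-0.6512)(-0.6512)]
         = 0.32823856 / 0.57593856 = 0.5699.
Therefore phi_{22} = 0.5699.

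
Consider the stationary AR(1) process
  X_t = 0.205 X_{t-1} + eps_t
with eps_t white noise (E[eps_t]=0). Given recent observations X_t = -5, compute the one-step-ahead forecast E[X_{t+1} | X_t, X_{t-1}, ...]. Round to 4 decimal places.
E[X_{t+1} \mid \mathcal F_t] = -1.0250

For an AR(p) model X_t = c + sum_i phi_i X_{t-i} + eps_t, the
one-step-ahead conditional mean is
  E[X_{t+1} | X_t, ...] = c + sum_i phi_i X_{t+1-i}.
Substitute known values:
  E[X_{t+1} | ...] = (0.205) * (-5)
                   = -1.0250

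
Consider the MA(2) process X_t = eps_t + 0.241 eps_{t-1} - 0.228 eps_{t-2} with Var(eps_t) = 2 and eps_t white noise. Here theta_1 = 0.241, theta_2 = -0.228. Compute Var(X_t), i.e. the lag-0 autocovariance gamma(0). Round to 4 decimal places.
\gamma(0) = 2.2201

For an MA(q) process X_t = eps_t + sum_i theta_i eps_{t-i} with
Var(eps_t) = sigma^2, the variance is
  gamma(0) = sigma^2 * (1 + sum_i theta_i^2).
  sum_i theta_i^2 = (0.241)^2 + (-0.228)^2 = 0.058081 + 0.051984 = 0.110065.
  gamma(0) = 2 * (1 + 0.110065) = 2 * 1.110065 = 2.22013, which rounds to 2.2201.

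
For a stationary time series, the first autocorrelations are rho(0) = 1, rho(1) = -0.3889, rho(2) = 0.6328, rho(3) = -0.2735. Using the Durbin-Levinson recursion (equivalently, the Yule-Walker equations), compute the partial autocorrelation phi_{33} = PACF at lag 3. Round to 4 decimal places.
\phi_{33} = 0.0932

The PACF at lag k is phi_{kk}, the last component of the solution
to the Yule-Walker system G_k phi = r_k where
  (G_k)_{ij} = rho(|i - j|), (r_k)_i = rho(i), i,j = 1..k.
Equivalently, Durbin-Levinson gives phi_{kk} iteratively:
  phi_{11} = rho(1)
  phi_{kk} = [rho(k) - sum_{j=1..k-1} phi_{k-1,j} rho(k-j)]
            / [1 - sum_{j=1..k-1} phi_{k-1,j} rho(j)],
  phi_{k,j} = phi_{k-1,j} - phi_{kk} phi_{k-1,k-j},  j = 1..k-1.
Step k = 1:
  phi_11 = rho(1) = -0.3889.
Step k = 2:
  phi_22 = [rho(2) - phi_11 rho(1)] / [1 - phi_11 rho(1)] = [0.6328 - (-0.3889)(-0.3889)] / [1 - (-0.3889)(-0.3889)]
         = 0.48155679 / 0.84875679 = 0.567367.
  Update: phi_21 = phi_11 - phi_22 phi_11 = -0.3889 - (0.567367)(-0.3889) = -0.168251.
Step k = 3:
  phi_33 = [rho(3) - phi_21 rho(2) - phi_22 rho(1)] / [1 - phi_21 rho(1) - phi_22 rho(2)]
    numerator   = -0.2735 - (-0.168251)(0.6328) - (0.567367)(-0.3889) = 0.05361828
    denominator = 1 - (-0.168251)(-0.3889) - (0.567367)(0.6328) = 0.57553725
  phi_33 = 0.05361828 / 0.57553725 = 0.0932.
Therefore phi_{33} = 0.0932.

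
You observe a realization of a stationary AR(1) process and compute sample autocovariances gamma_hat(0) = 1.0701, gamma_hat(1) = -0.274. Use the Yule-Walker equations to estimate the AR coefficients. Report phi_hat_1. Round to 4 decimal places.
\hat\phi_{1} = -0.2561

The Yule-Walker equations for an AR(p) process read, in matrix form,
  Gamma_p phi = r_p,   with   (Gamma_p)_{ij} = gamma(|i - j|),
                       (r_p)_i = gamma(i),   i,j = 1..p.
Substitute the sample gammas (Toeplitz matrix and right-hand side of size 1):
  Gamma_p = [[1.0701]]
  r_p     = [-0.274]
With p = 1 this is the single equation gamma(0) phi_1 = gamma(1):
  phi_hat_1 = gamma(1) / gamma(0) = -0.274 / 1.0701 = -0.2561.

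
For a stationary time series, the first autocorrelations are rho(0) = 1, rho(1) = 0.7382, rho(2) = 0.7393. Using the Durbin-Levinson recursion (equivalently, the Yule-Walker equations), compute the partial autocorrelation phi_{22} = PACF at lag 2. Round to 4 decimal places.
\phi_{22} = 0.4271

The PACF at lag k is phi_{kk}, the last component of the solution
to the Yule-Walker system G_k phi = r_k where
  (G_k)_{ij} = rho(|i - j|), (r_k)_i = rho(i), i,j = 1..k.
Equivalently, Durbin-Levinson gives phi_{kk} iteratively:
  phi_{11} = rho(1)
  phi_{kk} = [rho(k) - sum_{j=1..k-1} phi_{k-1,j} rho(k-j)]
            / [1 - sum_{j=1..k-1} phi_{k-1,j} rho(j)],
  phi_{k,j} = phi_{k-1,j} - phi_{kk} phi_{k-1,k-j},  j = 1..k-1.
Step k = 1:
  phi_11 = rho(1) = 0.7382.
Step k = 2:
  phi_22 = [rho(2) - phi_11 rho(1)] / [1 - phi_11 rho(1)] = [0.7393 - (0.7382)(0.7382)] / [1 - (0.7382)(0.7382)]
         = 0.19436076 / 0.45506076 = 0.4271.
Therefore phi_{22} = 0.4271.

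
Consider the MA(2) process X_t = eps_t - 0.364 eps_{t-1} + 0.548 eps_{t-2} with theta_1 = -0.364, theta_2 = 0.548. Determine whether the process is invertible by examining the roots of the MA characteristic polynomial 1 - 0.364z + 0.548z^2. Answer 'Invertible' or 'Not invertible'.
\text{Invertible}

The MA(q) characteristic polynomial is P(z) = 1 - 0.364z + 0.548z^2.
Invertibility requires all roots to lie outside the unit circle, i.e. |z| > 1 for every root.
Set 1 + (-0.364) z + (0.548) z^2 = 0, i.e. a z^2 + b z + c = 0 with a = 0.548, b = -0.364, c = 1.
Discriminant D = b^2 - 4ac = (-0.364)^2 - 4*(0.548)*1 = 0.132496 - (2.192) = -2.059504.
D < 0, so the roots are the complex-conjugate pair z = (-b +/- i sqrt(-D)) / (2a) = 0.3321 +/- 1.3094i.
For a conjugate pair |z|^2 = z * conj(z) = (product of roots) = c/a = 1/(0.548) = 1.824818, so |z| = sqrt(1.824818) = 1.3509 for both roots.
Moduli of all roots: 1.3509, 1.3509.
All moduli strictly greater than 1? Yes.
Verdict: Invertible.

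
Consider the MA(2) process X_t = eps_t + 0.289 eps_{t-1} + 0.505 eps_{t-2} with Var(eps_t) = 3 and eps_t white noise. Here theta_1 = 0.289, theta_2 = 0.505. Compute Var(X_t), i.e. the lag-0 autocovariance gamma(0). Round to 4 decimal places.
\gamma(0) = 4.0156

For an MA(q) process X_t = eps_t + sum_i theta_i eps_{t-i} with
Var(eps_t) = sigma^2, the variance is
  gamma(0) = sigma^2 * (1 + sum_i theta_i^2).
  sum_i theta_i^2 = (0.289)^2 + (0.505)^2 = 0.083521 + 0.255025 = 0.338546.
  gamma(0) = 3 * (1 + 0.338546) = 3 * 1.338546 = 4.015638, which rounds to 4.0156.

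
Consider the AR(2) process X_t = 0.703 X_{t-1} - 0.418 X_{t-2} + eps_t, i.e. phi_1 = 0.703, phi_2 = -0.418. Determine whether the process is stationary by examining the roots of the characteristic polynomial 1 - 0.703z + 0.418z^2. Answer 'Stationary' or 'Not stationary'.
\text{Stationary}

The AR(p) characteristic polynomial is P(z) = 1 - 0.703z + 0.418z^2.
Stationarity requires all roots to lie outside the unit circle, i.e. |z| > 1 for every root.
Set 1 + (-0.703) z + (0.418) z^2 = 0, i.e. a z^2 + b z + c = 0 with a = 0.418, b = -0.703, c = 1.
Discriminant D = b^2 - 4ac = (-0.703)^2 - 4*(0.418)*1 = 0.494209 - (1.672) = -1.177791.
D < 0, so the roots are the complex-conjugate pair z = (-b +/- i sqrt(-D)) / (2a) = 0.8409 +/- 1.2982i.
For a conjugate pair |z|^2 = z * conj(z) = (product of roots) = c/a = 1/(0.418) = 2.392344, so |z| = sqrt(2.392344) = 1.5467 for both roots.
Moduli of all roots: 1.5467, 1.5467.
All moduli strictly greater than 1? Yes.
Verdict: Stationary.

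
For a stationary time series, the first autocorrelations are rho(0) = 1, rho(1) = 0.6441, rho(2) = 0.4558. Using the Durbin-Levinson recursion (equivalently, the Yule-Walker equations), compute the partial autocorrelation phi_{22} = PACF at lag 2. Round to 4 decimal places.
\phi_{22} = 0.0700

The PACF at lag k is phi_{kk}, the last component of the solution
to the Yule-Walker system G_k phi = r_k where
  (G_k)_{ij} = rho(|i - j|), (r_k)_i = rho(i), i,j = 1..k.
Equivalently, Durbin-Levinson gives phi_{kk} iteratively:
  phi_{11} = rho(1)
  phi_{kk} = [rho(k) - sum_{j=1..k-1} phi_{k-1,j} rho(k-j)]
            / [1 - sum_{j=1..k-1} phi_{k-1,j} rho(j)],
  phi_{k,j} = phi_{k-1,j} - phi_{kk} phi_{k-1,k-j},  j = 1..k-1.
Step k = 1:
  phi_11 = rho(1) = 0.6441.
Step k = 2:
  phi_22 = [rho(2) - phi_11 rho(1)] / [1 - phi_11 rho(1)] = [0.4558 - (0.6441)(0.6441)] / [1 - (0.6441)(0.6441)]
         = 0.04093519 / 0.58513519 = 0.07.
Therefore phi_{22} = 0.0700.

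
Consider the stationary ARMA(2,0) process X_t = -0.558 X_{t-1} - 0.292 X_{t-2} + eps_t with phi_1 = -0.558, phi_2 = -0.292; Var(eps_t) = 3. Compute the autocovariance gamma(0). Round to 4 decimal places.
\gamma(0) = 4.0316

Multiply the model equation by X_{t-k} and take expectations. With theta_0 = psi_0 = 1 and psi_j the MA(infinity) weights, this gives
  gamma(k) - sum_i phi_i gamma(k-i) = c_k,
  c_k = sigma^2 * sum_{j=k..q} theta_j psi_{j-k}   (c_k = 0 for k > q),
using gamma(-m) = gamma(m).
Pure AR (q = 0): c_0 = sigma^2 = 3, c_k = 0 for k >= 1.
Equations for k = 0, 1, 2 (AR order 2, c_2 = 0):
  (E0) gamma(0) = phi_1 gamma(1) + phi_2 gamma(2) + c_0
  (E1) gamma(1) = phi_1 gamma(0) + phi_2 gamma(1) + c_1
  (E2) gamma(2) = phi_1 gamma(1) + phi_2 gamma(0)
From (E1): gamma(1) = A gamma(0) + B with
  A = phi_1 / (1 - phi_2) = -0.558 / 1.292 = -0.431889,   B = c_1 / (1 - phi_2) = 0 / 1.292 = 0.
Insert (E2) into (E0): gamma(0) (1 - phi_2^2) = phi_1 (1 + phi_2) gamma(1) + c_0.
  phi_1 (1 + phi_2) = (-0.558)(0.708) = -0.395064,   1 - phi_2^2 = 0.914736.
Replace gamma(1) by A gamma(0) + B and collect gamma(0):
  gamma(0) [0.914736 - (-0.395064)(-0.431889)] = c_0 = 3
  gamma(0) * 0.744112 = 3
  gamma(0) = 3 / 0.744112 = 4.031649.
Therefore gamma(0) = 4.0316 (to 4 decimal places).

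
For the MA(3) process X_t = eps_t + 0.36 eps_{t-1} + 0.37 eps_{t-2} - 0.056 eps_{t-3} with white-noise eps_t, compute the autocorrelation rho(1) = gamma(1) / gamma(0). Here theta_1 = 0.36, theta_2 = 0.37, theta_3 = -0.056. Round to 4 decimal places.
\rho(1) = 0.3721

For an MA(q) process with theta_0 = 1, the autocovariance is
  gamma(k) = sigma^2 * sum_{i=0..q-k} theta_i * theta_{i+k},
and rho(k) = gamma(k) / gamma(0). Sigma^2 cancels.
  numerator   = (1)*(0.36) + (0.36)*(0.37) + (0.37)*(-0.056) = 0.47248.
  denominator = (1)^2 + (0.36)^2 + (0.37)^2 + (-0.056)^2 = 1.269636.
  rho(1) = 0.47248 / 1.269636 = 0.3721.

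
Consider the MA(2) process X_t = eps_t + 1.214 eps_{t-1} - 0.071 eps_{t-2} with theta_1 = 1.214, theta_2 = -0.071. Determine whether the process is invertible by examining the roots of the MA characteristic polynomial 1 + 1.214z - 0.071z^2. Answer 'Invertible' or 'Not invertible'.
\text{Not invertible}

The MA(q) characteristic polynomial is P(z) = 1 + 1.214z - 0.071z^2.
Invertibility requires all roots to lie outside the unit circle, i.e. |z| > 1 for every root.
Set 1 + (1.214) z + (-0.071) z^2 = 0, i.e. a z^2 + b z + c = 0 with a = -0.071, b = 1.214, c = 1.
Discriminant D = b^2 - 4ac = (1.214)^2 - 4*(-0.071)*1 = 1.473796 - (-0.284) = 1.757796.
D >= 0, so the roots are real: z = (-b +/- sqrt(D)) / (2a) = (-1.214 +/- 1.325819) / (-0.142).
  z_1 = (-1.214 + 1.325819) / (-0.142) = -0.7875,   |z_1| = 0.7875.
  z_2 = (-1.214 - 1.325819) / (-0.142) = 17.886,   |z_2| = 17.886.
Moduli of all roots: 0.7875, 17.8860.
All moduli strictly greater than 1? No.
Verdict: Not invertible.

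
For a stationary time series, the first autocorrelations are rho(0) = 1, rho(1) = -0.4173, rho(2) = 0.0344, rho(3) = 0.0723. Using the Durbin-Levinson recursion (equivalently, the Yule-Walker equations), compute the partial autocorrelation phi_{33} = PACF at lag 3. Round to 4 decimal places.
\phi_{33} = 0.0230

The PACF at lag k is phi_{kk}, the last component of the solution
to the Yule-Walker system G_k phi = r_k where
  (G_k)_{ij} = rho(|i - j|), (r_k)_i = rho(i), i,j = 1..k.
Equivalently, Durbin-Levinson gives phi_{kk} iteratively:
  phi_{11} = rho(1)
  phi_{kk} = [rho(k) - sum_{j=1..k-1} phi_{k-1,j} rho(k-j)]
            / [1 - sum_{j=1..k-1} phi_{k-1,j} rho(j)],
  phi_{k,j} = phi_{k-1,j} - phi_{kk} phi_{k-1,k-j},  j = 1..k-1.
Step k = 1:
  phi_11 = rho(1) = -0.4173.
Step k = 2:
  phi_22 = [rho(2) - phi_11 rho(1)] / [1 - phi_11 rho(1)] = [0.0344 - (-0.4173)(-0.4173)] / [1 - (-0.4173)(-0.4173)]
         = -0.13973929 / 0.82586071 = -0.169204.
  Update: phi_21 = phi_11 - phi_22 phi_11 = -0.4173 - (-0.169204)(-0.4173) = -0.487909.
Step k = 3:
  phi_33 = [rho(3) - phi_21 rho(2) - phi_22 rho(1)] / [1 - phi_21 rho(1) - phi_22 rho(2)]
    numerator   = 0.0723 - (-0.487909)(0.0344) - (-0.169204)(-0.4173) = 0.01847506
    denominator = 1 - (-0.487909)(-0.4173) - (-0.169204)(0.0344) = 0.8022162
  phi_33 = 0.01847506 / 0.8022162 = 0.023.
Therefore phi_{33} = 0.0230.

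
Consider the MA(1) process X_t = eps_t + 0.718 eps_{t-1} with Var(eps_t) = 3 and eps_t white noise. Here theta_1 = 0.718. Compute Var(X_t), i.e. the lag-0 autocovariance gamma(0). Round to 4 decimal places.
\gamma(0) = 4.5466

For an MA(q) process X_t = eps_t + sum_i theta_i eps_{t-i} with
Var(eps_t) = sigma^2, the variance is
  gamma(0) = sigma^2 * (1 + sum_i theta_i^2).
  sum_i theta_i^2 = (0.718)^2 = 0.515524.
  gamma(0) = 3 * (1 + 0.515524) = 3 * 1.515524 = 4.546572, which rounds to 4.5466.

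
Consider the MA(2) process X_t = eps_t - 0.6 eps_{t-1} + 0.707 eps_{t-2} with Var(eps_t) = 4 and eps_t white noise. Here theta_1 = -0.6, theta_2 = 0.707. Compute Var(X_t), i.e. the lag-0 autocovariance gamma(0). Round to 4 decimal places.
\gamma(0) = 7.4394

For an MA(q) process X_t = eps_t + sum_i theta_i eps_{t-i} with
Var(eps_t) = sigma^2, the variance is
  gamma(0) = sigma^2 * (1 + sum_i theta_i^2).
  sum_i theta_i^2 = (-0.6)^2 + (0.707)^2 = 0.36 + 0.499849 = 0.859849.
  gamma(0) = 4 * (1 + 0.859849) = 4 * 1.859849 = 7.439396, which rounds to 7.4394.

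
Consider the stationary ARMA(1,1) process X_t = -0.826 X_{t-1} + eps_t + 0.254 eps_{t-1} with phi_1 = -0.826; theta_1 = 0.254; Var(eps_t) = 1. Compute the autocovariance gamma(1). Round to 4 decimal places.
\gamma(1) = -1.4226

Multiply the model equation by X_{t-k} and take expectations. With theta_0 = psi_0 = 1 and psi_j the MA(infinity) weights, this gives
  gamma(k) - sum_i phi_i gamma(k-i) = c_k,
  c_k = sigma^2 * sum_{j=k..q} theta_j psi_{j-k}   (c_k = 0 for k > q),
using gamma(-m) = gamma(m).
psi-weights needed (psi_j = theta_j + sum_i phi_i psi_{j-i}):
  psi_1 = theta_1 + phi_1 = 0.254 + (-0.826) = -0.572
Right-hand sides:
  c_0 = sigma^2 (1 + theta_1 psi_1) = 1 * (1 + (0.254)(-0.572)) = 1 * 0.854712 = 0.854712
  c_1 = sigma^2 theta_1 = 1 * (0.254) = 0.254
  c_2 = 0
Equations for k = 0 and k = 1 (AR order 1):
  gamma(0) = phi_1 gamma(1) + c_0
  gamma(1) = phi_1 gamma(0) + c_1
Substituting the second into the first: gamma(0) (1 - phi_1^2) = c_0 + phi_1 c_1, so
  gamma(0) = (c_0 + phi_1 c_1) / (1 - phi_1^2) = (0.854712 + (-0.826)(0.254)) / (1 - (-0.826)^2) = 0.644908 / 0.317724 = 2.029774.
  gamma(1) = phi_1 gamma(0) + c_1 = (-0.826)(2.029774) + (0.254) = -1.422594.
Therefore gamma(1) = -1.4226 (to 4 decimal places).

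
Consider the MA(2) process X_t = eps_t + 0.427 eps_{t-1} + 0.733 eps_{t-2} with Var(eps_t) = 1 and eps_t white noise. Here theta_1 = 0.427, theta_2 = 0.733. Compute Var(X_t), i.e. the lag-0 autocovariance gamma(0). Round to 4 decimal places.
\gamma(0) = 1.7196

For an MA(q) process X_t = eps_t + sum_i theta_i eps_{t-i} with
Var(eps_t) = sigma^2, the variance is
  gamma(0) = sigma^2 * (1 + sum_i theta_i^2).
  sum_i theta_i^2 = (0.427)^2 + (0.733)^2 = 0.182329 + 0.537289 = 0.719618.
  gamma(0) = 1 * (1 + 0.719618) = 1 * 1.719618 = 1.719618, which rounds to 1.7196.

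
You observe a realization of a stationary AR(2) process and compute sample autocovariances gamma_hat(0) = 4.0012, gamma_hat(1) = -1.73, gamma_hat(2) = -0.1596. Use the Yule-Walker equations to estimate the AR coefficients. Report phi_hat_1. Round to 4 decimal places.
\hat\phi_{1} = -0.5530

The Yule-Walker equations for an AR(p) process read, in matrix form,
  Gamma_p phi = r_p,   with   (Gamma_p)_{ij} = gamma(|i - j|),
                       (r_p)_i = gamma(i),   i,j = 1..p.
Substitute the sample gammas (Toeplitz matrix and right-hand side of size 2):
  Gamma_p = [[4.0012, -1.73], [-1.73, 4.0012]]
  r_p     = [-1.73, -0.1596]
Written out:
  4.0012 phi_1 - 1.73 phi_2 = -1.73
  -1.73 phi_1 + 4.0012 phi_2 = -0.1596
Solve by Cramer's rule:
  det = gamma(0)^2 - gamma(1)^2 = (4.0012)^2 - (-1.73)^2 = 16.00960144 - 2.9929 = 13.01670144
  phi_hat_1 = [gamma(1) gamma(0) - gamma(1) gamma(2)] / det = [(-1.73)(4.0012) - (-1.73)(-0.1596)] / 13.01670144 = -7.198184 / 13.01670144 = -0.553
  phi_hat_2 = [gamma(0) gamma(2) - gamma(1)^2] / det = [(4.0012)(-0.1596) - (-1.73)^2] / 13.01670144 = -3.63149152 / 13.01670144 = -0.279
So phi_hat = [-0.5530, -0.2790].
Therefore phi_hat_1 = -0.5530.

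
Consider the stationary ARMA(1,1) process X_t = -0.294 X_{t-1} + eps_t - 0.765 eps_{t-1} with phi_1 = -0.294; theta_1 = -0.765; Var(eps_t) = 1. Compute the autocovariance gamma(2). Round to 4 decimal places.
\gamma(2) = 0.4175

Multiply the model equation by X_{t-k} and take expectations. With theta_0 = psi_0 = 1 and psi_j the MA(infinity) weights, this gives
  gamma(k) - sum_i phi_i gamma(k-i) = c_k,
  c_k = sigma^2 * sum_{j=k..q} theta_j psi_{j-k}   (c_k = 0 for k > q),
using gamma(-m) = gamma(m).
psi-weights needed (psi_j = theta_j + sum_i phi_i psi_{j-i}):
  psi_1 = theta_1 + phi_1 = -0.765 + (-0.294) = -1.059
Right-hand sides:
  c_0 = sigma^2 (1 + theta_1 psi_1) = 1 * (1 + (-0.765)(-1.059)) = 1 * 1.810135 = 1.810135
  c_1 = sigma^2 theta_1 = 1 * (-0.765) = -0.765
  c_2 = 0
Equations for k = 0 and k = 1 (AR order 1):
  gamma(0) = phi_1 gamma(1) + c_0
  gamma(1) = phi_1 gamma(0) + c_1
Substituting the second into the first: gamma(0) (1 - phi_1^2) = c_0 + phi_1 c_1, so
  gamma(0) = (c_0 + phi_1 c_1) / (1 - phi_1^2) = (1.810135 + (-0.294)(-0.765)) / (1 - (-0.294)^2) = 2.035045 / 0.913564 = 2.227589.
  gamma(1) = phi_1 gamma(0) + c_1 = (-0.294)(2.227589) + (-0.765) = -1.419911.
For k = 2 (> q): gamma(2) = phi_1 gamma(1) = (-0.294)(-1.419911) = 0.417454.
Therefore gamma(2) = 0.4175 (to 4 decimal places).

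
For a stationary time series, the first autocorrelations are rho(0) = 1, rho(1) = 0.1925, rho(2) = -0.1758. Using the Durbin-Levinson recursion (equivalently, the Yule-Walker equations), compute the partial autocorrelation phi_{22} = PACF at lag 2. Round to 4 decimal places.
\phi_{22} = -0.2210

The PACF at lag k is phi_{kk}, the last component of the solution
to the Yule-Walker system G_k phi = r_k where
  (G_k)_{ij} = rho(|i - j|), (r_k)_i = rho(i), i,j = 1..k.
Equivalently, Durbin-Levinson gives phi_{kk} iteratively:
  phi_{11} = rho(1)
  phi_{kk} = [rho(k) - sum_{j=1..k-1} phi_{k-1,j} rho(k-j)]
            / [1 - sum_{j=1..k-1} phi_{k-1,j} rho(j)],
  phi_{k,j} = phi_{k-1,j} - phi_{kk} phi_{k-1,k-j},  j = 1..k-1.
Step k = 1:
  phi_11 = rho(1) = 0.1925.
Step k = 2:
  phi_22 = [rho(2) - phi_11 rho(1)] / [1 - phi_11 rho(1)] = [-0.1758 - (0.1925)(0.1925)] / [1 - (0.1925)(0.1925)]
         = -0.21285625 / 0.96294375 = -0.221.
Therefore phi_{22} = -0.2210.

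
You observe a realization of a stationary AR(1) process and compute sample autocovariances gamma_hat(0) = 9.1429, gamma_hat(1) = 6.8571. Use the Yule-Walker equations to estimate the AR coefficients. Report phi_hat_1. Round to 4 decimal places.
\hat\phi_{1} = 0.7500

The Yule-Walker equations for an AR(p) process read, in matrix form,
  Gamma_p phi = r_p,   with   (Gamma_p)_{ij} = gamma(|i - j|),
                       (r_p)_i = gamma(i),   i,j = 1..p.
Substitute the sample gammas (Toeplitz matrix and right-hand side of size 1):
  Gamma_p = [[9.1429]]
  r_p     = [6.8571]
With p = 1 this is the single equation gamma(0) phi_1 = gamma(1):
  phi_hat_1 = gamma(1) / gamma(0) = 6.8571 / 9.1429 = 0.7500.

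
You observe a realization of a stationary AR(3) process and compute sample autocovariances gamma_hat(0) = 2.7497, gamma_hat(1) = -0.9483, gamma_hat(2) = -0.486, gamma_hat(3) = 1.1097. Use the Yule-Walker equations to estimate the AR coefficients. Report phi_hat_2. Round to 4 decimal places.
\hat\phi_{2} = -0.2140

The Yule-Walker equations for an AR(p) process read, in matrix form,
  Gamma_p phi = r_p,   with   (Gamma_p)_{ij} = gamma(|i - j|),
                       (r_p)_i = gamma(i),   i,j = 1..p.
Substitute the sample gammas (Toeplitz matrix and right-hand side of size 3):
  Gamma_p = [[2.7497, -0.9483, -0.486], [-0.9483, 2.7497, -0.9483], [-0.486, -0.9483, 2.7497]]
  r_p     = [-0.9483, -0.486, 1.1097]
Written out (R1..R3):
  (R1) 2.7497 phi_1 - 0.9483 phi_2 - 0.486 phi_3 = -0.9483
  (R2) -0.9483 phi_1 + 2.7497 phi_2 - 0.9483 phi_3 = -0.486
  (R3) -0.486 phi_1 - 0.9483 phi_2 + 2.7497 phi_3 = 1.1097
Gaussian elimination:
  R2 <- R2 - (-0.9483/2.7497) R1 = R2 - (-0.344874) R1:  2.422656 phi_2 - 1.115909 phi_3 = -0.813044
  R3 <- R3 - (-0.486/2.7497) R1 = R3 - (-0.176747) R1:  -1.115909 phi_2 + 2.663801 phi_3 = 0.942091
  R3 <- R3 - (-1.115909/2.422656) R2 = R3 - (-0.460614) R2:  2.149798 phi_3 = 0.567592
Back-substitution:
  phi_hat_3 = 0.567592 / 2.149798 = 0.264021
  phi_hat_2 = (-0.813044 - (-1.115909)(0.264021)) / 2.422656 = -0.213989
  phi_hat_1 = (-0.9483 - (-0.9483)(-0.213989) - (-0.486)(0.264021)) / 2.7497 = -0.372008
So phi_hat = [-0.3720, -0.2140, 0.2640].
Therefore phi_hat_2 = -0.2140.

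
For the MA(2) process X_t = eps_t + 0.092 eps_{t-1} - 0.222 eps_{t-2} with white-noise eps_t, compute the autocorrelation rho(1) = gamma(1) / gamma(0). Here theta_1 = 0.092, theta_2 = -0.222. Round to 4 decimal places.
\rho(1) = 0.0677

For an MA(q) process with theta_0 = 1, the autocovariance is
  gamma(k) = sigma^2 * sum_{i=0..q-k} theta_i * theta_{i+k},
and rho(k) = gamma(k) / gamma(0). Sigma^2 cancels.
  numerator   = (1)*(0.092) + (0.092)*(-0.222) = 0.071576.
  denominator = (1)^2 + (0.092)^2 + (-0.222)^2 = 1.057748.
  rho(1) = 0.071576 / 1.057748 = 0.0677.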